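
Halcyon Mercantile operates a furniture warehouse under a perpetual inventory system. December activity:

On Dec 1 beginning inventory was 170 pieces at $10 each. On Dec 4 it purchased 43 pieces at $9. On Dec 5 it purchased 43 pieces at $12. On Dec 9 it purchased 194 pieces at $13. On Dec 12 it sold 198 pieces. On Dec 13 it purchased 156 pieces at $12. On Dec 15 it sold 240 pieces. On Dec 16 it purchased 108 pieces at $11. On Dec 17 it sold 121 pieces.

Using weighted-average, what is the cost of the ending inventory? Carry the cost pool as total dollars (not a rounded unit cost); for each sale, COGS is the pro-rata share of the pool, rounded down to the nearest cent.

Ending inventory = $1,763.74

After Dec 1: 170 on hand, pool $1,700.00 (≈ $10.0000 each)
After Dec 4: 213 on hand, pool $2,087.00 (≈ $9.7981 each)
After Dec 5: 256 on hand, pool $2,603.00 (≈ $10.1680 each)
After Dec 9: 450 on hand, pool $5,125.00 (≈ $11.3889 each)
Dec 12, sell 198: 198/450 × $5,125.00 → $2,255.00
After Dec 13: 408 on hand, pool $4,742.00 (≈ $11.6225 each)
Dec 15, sell 240: 240/408 × $4,742.00 → $2,789.41
After Dec 16: 276 on hand, pool $3,140.59 (≈ $11.3789 each)
Dec 17, sell 121: 121/276 × $3,140.59 → $1,376.85
Total COGS = $2,255.00 + $2,789.41 + $1,376.85 = $6,421.26
Ending inventory (cost pool remaining) = $1,763.74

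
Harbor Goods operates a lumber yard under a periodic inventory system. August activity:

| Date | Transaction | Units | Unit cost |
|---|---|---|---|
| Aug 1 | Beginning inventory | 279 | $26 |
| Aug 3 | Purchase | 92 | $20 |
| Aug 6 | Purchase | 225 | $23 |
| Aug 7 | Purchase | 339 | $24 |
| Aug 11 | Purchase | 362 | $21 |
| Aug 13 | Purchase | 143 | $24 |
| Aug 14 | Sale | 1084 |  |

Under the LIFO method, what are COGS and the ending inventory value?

COGS = $24,645; ending inventory = $8,794

Aug 14, 1084 sold [LIFO — newest first]: 143 @ $24 + 362 @ $21 + 339 @ $24 + 225 @ $23 + 15 @ $20 = $24,645
Ending inventory: 279 @ $26 + 77 @ $20 = $8,794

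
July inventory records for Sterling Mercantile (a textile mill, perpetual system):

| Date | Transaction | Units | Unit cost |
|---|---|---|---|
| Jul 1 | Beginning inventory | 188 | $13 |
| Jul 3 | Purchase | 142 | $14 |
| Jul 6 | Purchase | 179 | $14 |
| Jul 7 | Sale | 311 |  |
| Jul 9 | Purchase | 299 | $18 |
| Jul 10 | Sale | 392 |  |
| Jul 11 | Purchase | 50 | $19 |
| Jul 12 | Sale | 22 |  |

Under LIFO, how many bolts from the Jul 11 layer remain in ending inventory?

28

Jul 7, 311 sold [LIFO — newest first]: 179 @ $14 + 132 @ $14 = $4,354
Jul 10, 392 sold [LIFO — newest first]: 299 @ $18 + 10 @ $14 + 83 @ $13 = $6,601
Jul 12, 22 sold [LIFO — newest first]: 22 @ $19 = $418
Total COGS = $4,354 + $6,601 + $418 = $11,373
Ending inventory: 105 @ $13 + 28 @ $19 = $1,897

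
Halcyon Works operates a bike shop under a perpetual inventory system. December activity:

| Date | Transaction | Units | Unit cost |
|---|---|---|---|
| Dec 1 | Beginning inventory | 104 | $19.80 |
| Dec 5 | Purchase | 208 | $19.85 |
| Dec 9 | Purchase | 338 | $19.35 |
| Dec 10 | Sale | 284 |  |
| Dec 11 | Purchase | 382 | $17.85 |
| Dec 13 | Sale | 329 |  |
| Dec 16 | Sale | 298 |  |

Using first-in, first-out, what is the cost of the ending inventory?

Ending inventory = $2,159.85

Dec 10, 284 sold [FIFO — oldest first]: 104 @ $19.80 + 180 @ $19.85 = $5,632.20
Dec 13, 329 sold [FIFO — oldest first]: 28 @ $19.85 + 301 @ $19.35 = $6,380.15
Dec 16, 298 sold [FIFO — oldest first]: 37 @ $19.35 + 261 @ $17.85 = $5,374.80
Total COGS = $5,632.20 + $6,380.15 + $5,374.80 = $17,387.15
Ending inventory: 121 @ $17.85 = $2,159.85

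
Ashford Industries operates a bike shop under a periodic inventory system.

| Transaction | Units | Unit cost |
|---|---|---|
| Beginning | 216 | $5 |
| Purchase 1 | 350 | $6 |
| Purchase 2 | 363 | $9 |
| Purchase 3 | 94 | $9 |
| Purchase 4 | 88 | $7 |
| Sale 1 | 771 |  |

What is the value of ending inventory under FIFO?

Ending inventory = $2,884

Sale 1 (771) [FIFO — oldest first]: 216 @ $5 + 350 @ $6 + 205 @ $9 = $5,025
Ending inventory: 158 @ $9 + 94 @ $9 + 88 @ $7 = $2,884
Check: goods available $7,909 = COGS $5,025 + ending $2,884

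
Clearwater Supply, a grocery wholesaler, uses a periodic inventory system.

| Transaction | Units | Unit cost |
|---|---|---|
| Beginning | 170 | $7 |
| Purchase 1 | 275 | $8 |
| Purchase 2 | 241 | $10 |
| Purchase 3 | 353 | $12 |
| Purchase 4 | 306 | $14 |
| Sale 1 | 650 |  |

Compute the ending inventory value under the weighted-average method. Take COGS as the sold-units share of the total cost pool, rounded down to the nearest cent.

Ending inventory = $7,399.56

Sale 1, sell 650: 650/1345 × $14,320.00 → $6,920.44
Ending inventory (cost pool remaining) = $7,399.56
Check: goods available $14,320.00 = COGS $6,920.44 + ending $7,399.56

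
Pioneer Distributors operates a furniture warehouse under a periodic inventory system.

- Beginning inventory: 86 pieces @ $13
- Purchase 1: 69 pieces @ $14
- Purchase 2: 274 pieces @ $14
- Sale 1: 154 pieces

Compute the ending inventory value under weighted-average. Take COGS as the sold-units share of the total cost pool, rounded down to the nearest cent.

Ending inventory = $3,794.88

Sale 1, sell 154: 154/429 × $5,920.00 → $2,125.12
Ending inventory (cost pool remaining) = $3,794.88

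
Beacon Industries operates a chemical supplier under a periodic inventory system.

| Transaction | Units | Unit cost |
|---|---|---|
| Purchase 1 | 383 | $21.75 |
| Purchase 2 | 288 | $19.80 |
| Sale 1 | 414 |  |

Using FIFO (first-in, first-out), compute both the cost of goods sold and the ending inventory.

Sale 1 (414) [FIFO — oldest first]: 383 @ $21.75 + 31 @ $19.80 = $8,944.05
Ending inventory: 257 @ $19.80 = $5,088.60
Check: goods available $14,032.65 = COGS $8,944.05 + ending $5,088.60

COGS = $8,944.05; ending inventory = $5,088.60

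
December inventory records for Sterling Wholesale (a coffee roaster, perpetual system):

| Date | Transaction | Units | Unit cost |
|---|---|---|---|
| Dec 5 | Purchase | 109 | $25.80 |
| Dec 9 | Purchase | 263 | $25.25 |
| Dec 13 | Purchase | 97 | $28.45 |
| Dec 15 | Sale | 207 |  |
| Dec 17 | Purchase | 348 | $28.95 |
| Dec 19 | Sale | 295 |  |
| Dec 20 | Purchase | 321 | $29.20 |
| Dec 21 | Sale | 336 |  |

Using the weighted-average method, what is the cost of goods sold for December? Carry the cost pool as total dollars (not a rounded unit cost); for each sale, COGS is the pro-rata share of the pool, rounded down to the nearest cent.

COGS = $23,123.27

After Dec 5: 109 on hand, pool $2,812.20 (≈ $25.8000 each)
After Dec 9: 372 on hand, pool $9,452.95 (≈ $25.4112 each)
After Dec 13: 469 on hand, pool $12,212.60 (≈ $26.0397 each)
Dec 15, sell 207: 207/469 × $12,212.60 → $5,390.20
After Dec 17: 610 on hand, pool $16,897.00 (≈ $27.7000 each)
Dec 19, sell 295: 295/610 × $16,897.00 → $8,171.50
After Dec 20: 636 on hand, pool $18,098.70 (≈ $28.4571 each)
Dec 21, sell 336: 336/636 × $18,098.70 → $9,561.57
Total COGS = $5,390.20 + $8,171.50 + $9,561.57 = $23,123.27
Ending inventory (cost pool remaining) = $8,537.13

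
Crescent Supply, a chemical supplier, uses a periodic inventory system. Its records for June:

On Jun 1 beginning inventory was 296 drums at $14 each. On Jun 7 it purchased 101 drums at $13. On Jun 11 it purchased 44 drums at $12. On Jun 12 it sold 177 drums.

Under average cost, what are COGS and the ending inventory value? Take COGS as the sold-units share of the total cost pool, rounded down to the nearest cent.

COGS = $2,402.14; ending inventory = $3,582.86

Jun 12, sell 177: 177/441 × $5,985.00 → $2,402.14
Ending inventory (cost pool remaining) = $3,582.86
Check: goods available $5,985.00 = COGS $2,402.14 + ending $3,582.86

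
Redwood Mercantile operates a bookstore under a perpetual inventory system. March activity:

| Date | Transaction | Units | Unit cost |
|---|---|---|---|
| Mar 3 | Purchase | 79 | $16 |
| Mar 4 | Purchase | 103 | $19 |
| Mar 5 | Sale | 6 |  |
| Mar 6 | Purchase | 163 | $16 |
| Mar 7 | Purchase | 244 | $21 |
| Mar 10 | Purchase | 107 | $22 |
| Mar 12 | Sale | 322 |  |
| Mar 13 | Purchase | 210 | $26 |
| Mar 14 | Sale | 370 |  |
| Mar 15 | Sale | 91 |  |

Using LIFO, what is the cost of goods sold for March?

COGS = $16,781

Mar 5, 6 sold [LIFO — newest first]: 6 @ $19 = $114
Mar 12, 322 sold [LIFO — newest first]: 107 @ $22 + 215 @ $21 = $6,869
Mar 14, 370 sold [LIFO — newest first]: 210 @ $26 + 29 @ $21 + 131 @ $16 = $8,165
Mar 15, 91 sold [LIFO — newest first]: 32 @ $16 + 59 @ $19 = $1,633
Total COGS = $114 + $6,869 + $8,165 + $1,633 = $16,781
Ending inventory: 79 @ $16 + 38 @ $19 = $1,986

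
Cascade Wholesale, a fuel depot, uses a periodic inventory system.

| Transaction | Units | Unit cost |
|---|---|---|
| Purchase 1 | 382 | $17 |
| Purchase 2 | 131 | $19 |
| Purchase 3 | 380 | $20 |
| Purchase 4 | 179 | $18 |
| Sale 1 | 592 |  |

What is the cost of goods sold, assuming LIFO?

Sale 1 (592) [LIFO — newest first]: 179 @ $18 + 380 @ $20 + 33 @ $19 = $11,449
Ending inventory: 382 @ $17 + 98 @ $19 = $8,356

COGS = $11,449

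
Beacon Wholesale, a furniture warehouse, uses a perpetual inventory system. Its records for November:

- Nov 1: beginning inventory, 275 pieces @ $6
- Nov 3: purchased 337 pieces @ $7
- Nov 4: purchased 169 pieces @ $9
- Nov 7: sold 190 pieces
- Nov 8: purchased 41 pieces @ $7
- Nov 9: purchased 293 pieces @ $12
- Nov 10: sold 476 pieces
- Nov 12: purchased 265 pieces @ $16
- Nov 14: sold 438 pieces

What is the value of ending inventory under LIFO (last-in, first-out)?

Nov 7, 190 sold [LIFO — newest first]: 169 @ $9 + 21 @ $7 = $1,668
Nov 10, 476 sold [LIFO — newest first]: 293 @ $12 + 41 @ $7 + 142 @ $7 = $4,797
Nov 14, 438 sold [LIFO — newest first]: 265 @ $16 + 173 @ $7 = $5,451
Total COGS = $1,668 + $4,797 + $5,451 = $11,916
Ending inventory: 275 @ $6 + 1 @ $7 = $1,657
Check: goods available $13,573 = COGS $11,916 + ending $1,657

Ending inventory = $1,657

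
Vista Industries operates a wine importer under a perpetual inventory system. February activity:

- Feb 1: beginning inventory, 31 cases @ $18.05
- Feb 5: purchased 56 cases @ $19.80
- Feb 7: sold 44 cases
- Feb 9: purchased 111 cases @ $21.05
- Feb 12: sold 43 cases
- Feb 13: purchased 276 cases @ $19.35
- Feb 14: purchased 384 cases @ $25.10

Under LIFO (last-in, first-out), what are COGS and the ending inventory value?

Feb 7, 44 sold [LIFO — newest first]: 44 @ $19.80 = $871.20
Feb 12, 43 sold [LIFO — newest first]: 43 @ $21.05 = $905.15
Total COGS = $871.20 + $905.15 = $1,776.35
Ending inventory: 31 @ $18.05 + 12 @ $19.80 + 68 @ $21.05 + 276 @ $19.35 + 384 @ $25.10 = $17,207.55
Check: goods available $18,983.90 = COGS $1,776.35 + ending $17,207.55

COGS = $1,776.35; ending inventory = $17,207.55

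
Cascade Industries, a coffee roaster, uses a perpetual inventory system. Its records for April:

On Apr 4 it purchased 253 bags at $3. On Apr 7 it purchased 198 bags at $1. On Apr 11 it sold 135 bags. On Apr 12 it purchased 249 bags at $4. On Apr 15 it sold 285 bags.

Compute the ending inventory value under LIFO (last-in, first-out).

Apr 11, 135 sold [LIFO — newest first]: 135 @ $1 = $135
Apr 15, 285 sold [LIFO — newest first]: 249 @ $4 + 36 @ $1 = $1,032
Total COGS = $135 + $1,032 = $1,167
Ending inventory: 253 @ $3 + 27 @ $1 = $786

Ending inventory = $786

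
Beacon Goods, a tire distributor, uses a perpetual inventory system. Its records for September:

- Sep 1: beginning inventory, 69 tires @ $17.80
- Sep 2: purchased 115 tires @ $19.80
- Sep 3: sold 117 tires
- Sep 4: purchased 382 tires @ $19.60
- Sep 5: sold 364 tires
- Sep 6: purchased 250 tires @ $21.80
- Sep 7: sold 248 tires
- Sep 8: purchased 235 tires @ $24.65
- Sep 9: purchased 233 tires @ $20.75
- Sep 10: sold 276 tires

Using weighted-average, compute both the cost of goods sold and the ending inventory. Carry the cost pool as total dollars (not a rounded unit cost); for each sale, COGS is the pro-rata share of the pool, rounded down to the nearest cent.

After Sep 1: 69 on hand, pool $1,228.20 (≈ $17.8000 each)
After Sep 2: 184 on hand, pool $3,505.20 (≈ $19.0500 each)
Sep 3, sell 117: 117/184 × $3,505.20 → $2,228.85
After Sep 4: 449 on hand, pool $8,763.55 (≈ $19.5179 each)
Sep 5, sell 364: 364/449 × $8,763.55 → $7,104.52
After Sep 6: 335 on hand, pool $7,109.03 (≈ $21.2210 each)
Sep 7, sell 248: 248/335 × $7,109.03 → $5,262.80
After Sep 8: 322 on hand, pool $7,638.98 (≈ $23.7235 each)
After Sep 9: 555 on hand, pool $12,473.73 (≈ $22.4752 each)
Sep 10, sell 276: 276/555 × $12,473.73 → $6,203.15
Total COGS = $2,228.85 + $7,104.52 + $5,262.80 + $6,203.15 = $20,799.32
Ending inventory (cost pool remaining) = $6,270.58
Check: goods available $27,069.90 = COGS $20,799.32 + ending $6,270.58

COGS = $20,799.32; ending inventory = $6,270.58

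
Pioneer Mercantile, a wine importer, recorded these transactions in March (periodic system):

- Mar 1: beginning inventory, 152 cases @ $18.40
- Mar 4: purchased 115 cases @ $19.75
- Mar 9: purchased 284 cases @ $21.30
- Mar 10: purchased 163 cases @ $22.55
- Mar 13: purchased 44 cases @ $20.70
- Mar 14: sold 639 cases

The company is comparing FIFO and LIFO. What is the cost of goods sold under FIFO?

FIFO COGS: 152 @ $18.40 + 115 @ $19.75 + 284 @ $21.30 + 88 @ $22.55 = $13,101.65
LIFO COGS: 44 @ $20.70 + 163 @ $22.55 + 284 @ $21.30 + 115 @ $19.75 + 33 @ $18.40 = $13,514.10

COGS = $13,101.65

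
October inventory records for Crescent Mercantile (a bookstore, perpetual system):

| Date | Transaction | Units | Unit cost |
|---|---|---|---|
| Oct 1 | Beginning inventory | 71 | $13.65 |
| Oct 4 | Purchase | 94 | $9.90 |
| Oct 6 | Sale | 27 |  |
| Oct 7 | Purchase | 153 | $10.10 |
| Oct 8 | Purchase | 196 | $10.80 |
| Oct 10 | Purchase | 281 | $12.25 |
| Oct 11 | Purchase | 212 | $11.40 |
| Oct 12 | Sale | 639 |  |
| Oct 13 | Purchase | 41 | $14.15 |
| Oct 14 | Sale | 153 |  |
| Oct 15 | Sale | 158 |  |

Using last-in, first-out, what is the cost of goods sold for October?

Oct 6, 27 sold [LIFO — newest first]: 27 @ $9.90 = $267.30
Oct 12, 639 sold [LIFO — newest first]: 212 @ $11.40 + 281 @ $12.25 + 146 @ $10.80 = $7,435.85
Oct 14, 153 sold [LIFO — newest first]: 41 @ $14.15 + 50 @ $10.80 + 62 @ $10.10 = $1,746.35
Oct 15, 158 sold [LIFO — newest first]: 91 @ $10.10 + 67 @ $9.90 = $1,582.40
Total COGS = $267.30 + $7,435.85 + $1,746.35 + $1,582.40 = $11,031.90
Ending inventory: 71 @ $13.65 = $969.15

COGS = $11,031.90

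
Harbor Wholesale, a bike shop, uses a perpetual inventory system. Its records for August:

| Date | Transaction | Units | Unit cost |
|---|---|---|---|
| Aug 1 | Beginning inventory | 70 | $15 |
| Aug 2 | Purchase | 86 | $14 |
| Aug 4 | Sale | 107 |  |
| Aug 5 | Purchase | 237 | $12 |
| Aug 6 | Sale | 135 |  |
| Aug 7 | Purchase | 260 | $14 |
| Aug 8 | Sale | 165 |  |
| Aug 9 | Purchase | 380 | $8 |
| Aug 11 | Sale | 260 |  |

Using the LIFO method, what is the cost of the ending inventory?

Aug 4, 107 sold [LIFO — newest first]: 86 @ $14 + 21 @ $15 = $1,519
Aug 6, 135 sold [LIFO — newest first]: 135 @ $12 = $1,620
Aug 8, 165 sold [LIFO — newest first]: 165 @ $14 = $2,310
Aug 11, 260 sold [LIFO — newest first]: 260 @ $8 = $2,080
Total COGS = $1,519 + $1,620 + $2,310 + $2,080 = $7,529
Ending inventory: 49 @ $15 + 102 @ $12 + 95 @ $14 + 120 @ $8 = $4,249

Ending inventory = $4,249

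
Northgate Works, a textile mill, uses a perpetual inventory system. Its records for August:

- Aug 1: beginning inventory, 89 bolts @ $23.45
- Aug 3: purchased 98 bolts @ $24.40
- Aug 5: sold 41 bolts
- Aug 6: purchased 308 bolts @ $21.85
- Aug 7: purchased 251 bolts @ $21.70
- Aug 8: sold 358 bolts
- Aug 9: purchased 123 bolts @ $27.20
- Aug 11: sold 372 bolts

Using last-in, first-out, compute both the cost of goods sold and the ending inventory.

Aug 5, 41 sold [LIFO — newest first]: 41 @ $24.40 = $1,000.40
Aug 8, 358 sold [LIFO — newest first]: 251 @ $21.70 + 107 @ $21.85 = $7,784.65
Aug 11, 372 sold [LIFO — newest first]: 123 @ $27.20 + 201 @ $21.85 + 48 @ $24.40 = $8,908.65
Total COGS = $1,000.40 + $7,784.65 + $8,908.65 = $17,693.70
Ending inventory: 89 @ $23.45 + 9 @ $24.40 = $2,306.65

COGS = $17,693.70; ending inventory = $2,306.65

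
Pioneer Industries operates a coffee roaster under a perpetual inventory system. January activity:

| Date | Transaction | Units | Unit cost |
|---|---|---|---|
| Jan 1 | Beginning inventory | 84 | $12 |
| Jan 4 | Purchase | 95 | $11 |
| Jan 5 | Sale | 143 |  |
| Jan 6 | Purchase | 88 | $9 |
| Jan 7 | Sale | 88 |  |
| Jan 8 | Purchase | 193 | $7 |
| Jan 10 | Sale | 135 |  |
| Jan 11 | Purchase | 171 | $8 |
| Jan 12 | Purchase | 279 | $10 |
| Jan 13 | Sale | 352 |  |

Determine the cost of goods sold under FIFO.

Jan 5, 143 sold [FIFO — oldest first]: 84 @ $12 + 59 @ $11 = $1,657
Jan 7, 88 sold [FIFO — oldest first]: 36 @ $11 + 52 @ $9 = $864
Jan 10, 135 sold [FIFO — oldest first]: 36 @ $9 + 99 @ $7 = $1,017
Jan 13, 352 sold [FIFO — oldest first]: 94 @ $7 + 171 @ $8 + 87 @ $10 = $2,896
Total COGS = $1,657 + $864 + $1,017 + $2,896 = $6,434
Ending inventory: 192 @ $10 = $1,920
Check: goods available $8,354 = COGS $6,434 + ending $1,920

COGS = $6,434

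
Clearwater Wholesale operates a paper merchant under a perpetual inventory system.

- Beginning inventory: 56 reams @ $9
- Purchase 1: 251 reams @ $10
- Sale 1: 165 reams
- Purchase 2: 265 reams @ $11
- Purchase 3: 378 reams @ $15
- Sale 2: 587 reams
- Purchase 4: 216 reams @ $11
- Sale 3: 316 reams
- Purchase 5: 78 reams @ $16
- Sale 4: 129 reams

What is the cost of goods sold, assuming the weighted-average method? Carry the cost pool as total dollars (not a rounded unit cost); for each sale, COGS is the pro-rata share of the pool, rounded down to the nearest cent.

COGS = $14,580.41

After Beginning: 56 on hand, pool $504.00 (≈ $9.0000 each)
After Purchase 1: 307 on hand, pool $3,014.00 (≈ $9.8176 each)
Sale 1, sell 165: 165/307 × $3,014.00 → $1,619.90
After Purchase 2: 407 on hand, pool $4,309.10 (≈ $10.5875 each)
After Purchase 3: 785 on hand, pool $9,979.10 (≈ $12.7122 each)
Sale 2, sell 587: 587/785 × $9,979.10 → $7,462.07
After Purchase 4: 414 on hand, pool $4,893.03 (≈ $11.8189 each)
Sale 3, sell 316: 316/414 × $4,893.03 → $3,734.77
After Purchase 5: 176 on hand, pool $2,406.26 (≈ $13.6719 each)
Sale 4, sell 129: 129/176 × $2,406.26 → $1,763.67
Total COGS = $1,619.90 + $7,462.07 + $3,734.77 + $1,763.67 = $14,580.41
Ending inventory (cost pool remaining) = $642.59
Check: goods available $15,223.00 = COGS $14,580.41 + ending $642.59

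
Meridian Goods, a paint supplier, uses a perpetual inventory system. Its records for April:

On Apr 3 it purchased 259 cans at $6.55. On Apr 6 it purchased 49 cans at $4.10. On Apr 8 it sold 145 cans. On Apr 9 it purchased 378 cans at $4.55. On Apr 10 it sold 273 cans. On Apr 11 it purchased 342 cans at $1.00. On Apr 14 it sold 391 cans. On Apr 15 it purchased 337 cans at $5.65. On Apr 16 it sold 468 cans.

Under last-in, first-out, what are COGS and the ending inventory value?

Apr 8, 145 sold [LIFO — newest first]: 49 @ $4.10 + 96 @ $6.55 = $829.70
Apr 10, 273 sold [LIFO — newest first]: 273 @ $4.55 = $1,242.15
Apr 14, 391 sold [LIFO — newest first]: 342 @ $1.00 + 49 @ $4.55 = $564.95
Apr 16, 468 sold [LIFO — newest first]: 337 @ $5.65 + 56 @ $4.55 + 75 @ $6.55 = $2,650.10
Total COGS = $829.70 + $1,242.15 + $564.95 + $2,650.10 = $5,286.90
Ending inventory: 88 @ $6.55 = $576.40
Check: goods available $5,863.30 = COGS $5,286.90 + ending $576.40

COGS = $5,286.90; ending inventory = $576.40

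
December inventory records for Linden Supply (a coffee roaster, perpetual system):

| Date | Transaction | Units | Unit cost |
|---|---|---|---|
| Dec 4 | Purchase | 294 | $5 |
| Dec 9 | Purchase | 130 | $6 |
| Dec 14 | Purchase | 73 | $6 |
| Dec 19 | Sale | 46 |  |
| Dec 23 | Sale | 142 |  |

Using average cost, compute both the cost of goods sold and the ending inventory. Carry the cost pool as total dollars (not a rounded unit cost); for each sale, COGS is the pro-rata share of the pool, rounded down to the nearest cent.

COGS = $1,016.78; ending inventory = $1,671.22

After Dec 4: 294 on hand, pool $1,470.00 (≈ $5.0000 each)
After Dec 9: 424 on hand, pool $2,250.00 (≈ $5.3066 each)
After Dec 14: 497 on hand, pool $2,688.00 (≈ $5.4085 each)
Dec 19, sell 46: 46/497 × $2,688.00 → $248.78
Dec 23, sell 142: 142/451 × $2,439.22 → $768.00
Total COGS = $248.78 + $768.00 = $1,016.78
Ending inventory (cost pool remaining) = $1,671.22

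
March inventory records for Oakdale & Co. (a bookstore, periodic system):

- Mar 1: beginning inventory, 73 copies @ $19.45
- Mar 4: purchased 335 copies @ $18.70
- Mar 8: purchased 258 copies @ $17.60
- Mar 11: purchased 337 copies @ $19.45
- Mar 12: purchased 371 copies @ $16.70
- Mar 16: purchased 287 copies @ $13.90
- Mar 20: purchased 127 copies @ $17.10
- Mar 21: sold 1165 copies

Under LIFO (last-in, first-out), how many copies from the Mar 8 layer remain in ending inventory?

Mar 21, 1165 sold [LIFO — newest first]: 127 @ $17.10 + 287 @ $13.90 + 371 @ $16.70 + 337 @ $19.45 + 43 @ $17.60 = $19,668.15
Ending inventory: 73 @ $19.45 + 335 @ $18.70 + 215 @ $17.60 = $11,468.35
Check: goods available $31,136.50 = COGS $19,668.15 + ending $11,468.35

215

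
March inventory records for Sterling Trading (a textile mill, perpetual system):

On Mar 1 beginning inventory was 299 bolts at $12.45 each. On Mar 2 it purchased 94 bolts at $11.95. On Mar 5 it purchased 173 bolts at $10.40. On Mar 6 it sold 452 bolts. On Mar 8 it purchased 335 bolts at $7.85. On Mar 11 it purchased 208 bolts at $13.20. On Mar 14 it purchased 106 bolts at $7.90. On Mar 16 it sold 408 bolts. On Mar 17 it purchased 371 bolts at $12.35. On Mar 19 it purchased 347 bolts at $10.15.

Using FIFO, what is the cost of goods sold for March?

COGS = $8,952.95

Mar 6, 452 sold [FIFO — oldest first]: 299 @ $12.45 + 94 @ $11.95 + 59 @ $10.40 = $5,459.45
Mar 16, 408 sold [FIFO — oldest first]: 114 @ $10.40 + 294 @ $7.85 = $3,493.50
Total COGS = $5,459.45 + $3,493.50 = $8,952.95
Ending inventory: 41 @ $7.85 + 208 @ $13.20 + 106 @ $7.90 + 371 @ $12.35 + 347 @ $10.15 = $12,008.75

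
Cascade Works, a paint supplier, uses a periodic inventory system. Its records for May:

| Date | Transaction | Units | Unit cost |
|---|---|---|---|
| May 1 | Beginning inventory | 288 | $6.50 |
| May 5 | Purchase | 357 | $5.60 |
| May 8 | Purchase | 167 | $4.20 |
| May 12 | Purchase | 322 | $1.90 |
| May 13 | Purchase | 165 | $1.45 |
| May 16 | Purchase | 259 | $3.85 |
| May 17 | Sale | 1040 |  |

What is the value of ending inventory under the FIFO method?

May 17, 1040 sold [FIFO — oldest first]: 288 @ $6.50 + 357 @ $5.60 + 167 @ $4.20 + 228 @ $1.90 = $5,005.80
Ending inventory: 94 @ $1.90 + 165 @ $1.45 + 259 @ $3.85 = $1,415.00

Ending inventory = $1,415.00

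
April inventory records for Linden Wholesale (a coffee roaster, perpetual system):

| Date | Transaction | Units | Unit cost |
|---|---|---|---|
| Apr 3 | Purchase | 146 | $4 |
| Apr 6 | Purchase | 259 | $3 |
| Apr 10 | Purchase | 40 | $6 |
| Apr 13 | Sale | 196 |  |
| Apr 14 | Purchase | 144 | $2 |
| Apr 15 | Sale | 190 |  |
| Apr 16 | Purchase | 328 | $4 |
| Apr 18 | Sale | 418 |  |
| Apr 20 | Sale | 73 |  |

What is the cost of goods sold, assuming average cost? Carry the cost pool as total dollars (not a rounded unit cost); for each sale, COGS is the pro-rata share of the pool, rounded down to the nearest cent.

After Apr 3: 146 on hand, pool $584.00 (≈ $4.0000 each)
After Apr 6: 405 on hand, pool $1,361.00 (≈ $3.3605 each)
After Apr 10: 445 on hand, pool $1,601.00 (≈ $3.5978 each)
Apr 13, sell 196: 196/445 × $1,601.00 → $705.15
After Apr 14: 393 on hand, pool $1,183.85 (≈ $3.0123 each)
Apr 15, sell 190: 190/393 × $1,183.85 → $572.34
After Apr 16: 531 on hand, pool $1,923.51 (≈ $3.6224 each)
Apr 18, sell 418: 418/531 × $1,923.51 → $1,514.17
Apr 20, sell 73: 73/113 × $409.34 → $264.44
Total COGS = $705.15 + $572.34 + $1,514.17 + $264.44 = $3,056.10
Ending inventory (cost pool remaining) = $144.90

COGS = $3,056.10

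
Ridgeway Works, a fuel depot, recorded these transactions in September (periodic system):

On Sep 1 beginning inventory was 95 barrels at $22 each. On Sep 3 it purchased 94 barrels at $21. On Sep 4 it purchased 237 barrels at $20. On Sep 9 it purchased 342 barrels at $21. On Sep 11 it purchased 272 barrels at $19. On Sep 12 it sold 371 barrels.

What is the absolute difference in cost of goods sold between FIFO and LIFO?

FIFO COGS: 95 @ $22 + 94 @ $21 + 182 @ $20 = $7,704
LIFO COGS: 272 @ $19 + 99 @ $21 = $7,247
Difference = |$7,704 − $7,247| = $457

$457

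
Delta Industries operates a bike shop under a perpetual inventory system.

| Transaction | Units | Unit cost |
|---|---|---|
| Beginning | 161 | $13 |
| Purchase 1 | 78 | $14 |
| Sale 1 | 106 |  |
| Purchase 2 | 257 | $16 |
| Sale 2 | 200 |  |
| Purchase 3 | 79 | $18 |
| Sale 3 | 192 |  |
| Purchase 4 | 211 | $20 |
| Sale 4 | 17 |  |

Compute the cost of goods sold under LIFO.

COGS = $8,058

Sale 1 (106) [LIFO — newest first]: 78 @ $14 + 28 @ $13 = $1,456
Sale 2 (200) [LIFO — newest first]: 200 @ $16 = $3,200
Sale 3 (192) [LIFO — newest first]: 79 @ $18 + 57 @ $16 + 56 @ $13 = $3,062
Sale 4 (17) [LIFO — newest first]: 17 @ $20 = $340
Total COGS = $1,456 + $3,200 + $3,062 + $340 = $8,058
Ending inventory: 77 @ $13 + 194 @ $20 = $4,881
Check: goods available $12,939 = COGS $8,058 + ending $4,881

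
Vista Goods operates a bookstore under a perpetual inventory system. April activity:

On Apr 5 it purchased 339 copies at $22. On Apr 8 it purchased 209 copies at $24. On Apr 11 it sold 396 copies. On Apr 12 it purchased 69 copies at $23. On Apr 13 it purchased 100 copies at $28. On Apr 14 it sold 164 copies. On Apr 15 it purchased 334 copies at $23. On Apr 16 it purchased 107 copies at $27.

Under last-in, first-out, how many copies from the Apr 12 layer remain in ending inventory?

5

Apr 11, 396 sold [LIFO — newest first]: 209 @ $24 + 187 @ $22 = $9,130
Apr 14, 164 sold [LIFO — newest first]: 100 @ $28 + 64 @ $23 = $4,272
Total COGS = $9,130 + $4,272 = $13,402
Ending inventory: 152 @ $22 + 5 @ $23 + 334 @ $23 + 107 @ $27 = $14,030
Check: goods available $27,432 = COGS $13,402 + ending $14,030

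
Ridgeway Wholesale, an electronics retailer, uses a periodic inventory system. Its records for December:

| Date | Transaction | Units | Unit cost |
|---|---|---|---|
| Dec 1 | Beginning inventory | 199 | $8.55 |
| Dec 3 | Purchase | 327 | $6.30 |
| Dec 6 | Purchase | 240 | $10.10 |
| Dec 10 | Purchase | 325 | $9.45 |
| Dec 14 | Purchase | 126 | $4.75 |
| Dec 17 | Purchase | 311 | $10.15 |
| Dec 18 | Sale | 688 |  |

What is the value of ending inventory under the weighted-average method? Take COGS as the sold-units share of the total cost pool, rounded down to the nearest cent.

Dec 18, sell 688: 688/1528 × $13,011.95 → $5,858.78
Ending inventory (cost pool remaining) = $7,153.17
Check: goods available $13,011.95 = COGS $5,858.78 + ending $7,153.17

Ending inventory = $7,153.17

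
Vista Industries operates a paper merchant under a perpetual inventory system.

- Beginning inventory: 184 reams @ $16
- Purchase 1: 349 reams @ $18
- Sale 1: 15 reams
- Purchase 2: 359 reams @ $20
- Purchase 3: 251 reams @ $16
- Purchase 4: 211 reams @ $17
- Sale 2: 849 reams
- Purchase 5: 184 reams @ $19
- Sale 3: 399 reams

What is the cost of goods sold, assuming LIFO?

Sale 1 (15) [LIFO — newest first]: 15 @ $18 = $270
Sale 2 (849) [LIFO — newest first]: 211 @ $17 + 251 @ $16 + 359 @ $20 + 28 @ $18 = $15,287
Sale 3 (399) [LIFO — newest first]: 184 @ $19 + 215 @ $18 = $7,366
Total COGS = $270 + $15,287 + $7,366 = $22,923
Ending inventory: 184 @ $16 + 91 @ $18 = $4,582

COGS = $22,923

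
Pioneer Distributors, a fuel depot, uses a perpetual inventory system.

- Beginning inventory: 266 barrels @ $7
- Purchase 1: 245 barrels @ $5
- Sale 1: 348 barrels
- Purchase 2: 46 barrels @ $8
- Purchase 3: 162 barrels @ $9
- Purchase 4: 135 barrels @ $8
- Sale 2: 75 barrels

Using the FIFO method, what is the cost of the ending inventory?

Sale 1 (348) [FIFO — oldest first]: 266 @ $7 + 82 @ $5 = $2,272
Sale 2 (75) [FIFO — oldest first]: 75 @ $5 = $375
Total COGS = $2,272 + $375 = $2,647
Ending inventory: 88 @ $5 + 46 @ $8 + 162 @ $9 + 135 @ $8 = $3,346

Ending inventory = $3,346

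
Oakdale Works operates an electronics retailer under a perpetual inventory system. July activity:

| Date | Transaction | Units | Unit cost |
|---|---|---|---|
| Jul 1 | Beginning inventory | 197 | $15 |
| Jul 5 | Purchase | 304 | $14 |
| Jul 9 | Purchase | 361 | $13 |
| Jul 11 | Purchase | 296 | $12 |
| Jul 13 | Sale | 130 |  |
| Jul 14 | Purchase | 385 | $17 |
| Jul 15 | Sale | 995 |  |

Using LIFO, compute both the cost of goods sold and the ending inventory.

COGS = $15,952; ending inventory = $6,049

Jul 13, 130 sold [LIFO — newest first]: 130 @ $12 = $1,560
Jul 15, 995 sold [LIFO — newest first]: 385 @ $17 + 166 @ $12 + 361 @ $13 + 83 @ $14 = $14,392
Total COGS = $1,560 + $14,392 = $15,952
Ending inventory: 197 @ $15 + 221 @ $14 = $6,049
Check: goods available $22,001 = COGS $15,952 + ending $6,049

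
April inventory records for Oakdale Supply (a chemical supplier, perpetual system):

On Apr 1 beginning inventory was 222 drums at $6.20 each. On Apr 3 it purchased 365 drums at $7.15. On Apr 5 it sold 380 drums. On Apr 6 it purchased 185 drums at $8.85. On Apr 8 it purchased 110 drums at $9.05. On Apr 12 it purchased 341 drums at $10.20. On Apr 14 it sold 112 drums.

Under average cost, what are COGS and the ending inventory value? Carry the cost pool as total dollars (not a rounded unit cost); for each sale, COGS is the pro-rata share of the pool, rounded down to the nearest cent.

COGS = $3,579.12; ending inventory = $6,517.98

After Apr 1: 222 on hand, pool $1,376.40 (≈ $6.2000 each)
After Apr 3: 587 on hand, pool $3,986.15 (≈ $6.7907 each)
Apr 5, sell 380: 380/587 × $3,986.15 → $2,580.47
After Apr 6: 392 on hand, pool $3,042.93 (≈ $7.7626 each)
After Apr 8: 502 on hand, pool $4,038.43 (≈ $8.0447 each)
After Apr 12: 843 on hand, pool $7,516.63 (≈ $8.9165 each)
Apr 14, sell 112: 112/843 × $7,516.63 → $998.65
Total COGS = $2,580.47 + $998.65 = $3,579.12
Ending inventory (cost pool remaining) = $6,517.98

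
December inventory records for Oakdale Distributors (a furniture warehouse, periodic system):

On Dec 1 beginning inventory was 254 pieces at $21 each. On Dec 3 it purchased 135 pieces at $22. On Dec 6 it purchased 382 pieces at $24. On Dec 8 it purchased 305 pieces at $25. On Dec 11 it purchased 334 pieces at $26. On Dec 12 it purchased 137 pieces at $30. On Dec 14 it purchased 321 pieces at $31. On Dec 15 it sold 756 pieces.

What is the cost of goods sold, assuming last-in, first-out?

COGS = $21,809

Dec 15, 756 sold [LIFO — newest first]: 321 @ $31 + 137 @ $30 + 298 @ $26 = $21,809
Ending inventory: 254 @ $21 + 135 @ $22 + 382 @ $24 + 305 @ $25 + 36 @ $26 = $26,033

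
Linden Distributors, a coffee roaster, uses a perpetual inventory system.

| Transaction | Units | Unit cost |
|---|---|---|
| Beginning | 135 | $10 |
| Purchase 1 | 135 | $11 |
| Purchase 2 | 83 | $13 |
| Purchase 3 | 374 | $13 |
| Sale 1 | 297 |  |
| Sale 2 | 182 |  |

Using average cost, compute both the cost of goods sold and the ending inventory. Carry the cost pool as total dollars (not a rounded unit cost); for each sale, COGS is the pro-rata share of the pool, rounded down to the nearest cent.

COGS = $5,782.25; ending inventory = $2,993.75

After Beginning: 135 on hand, pool $1,350.00 (≈ $10.0000 each)
After Purchase 1: 270 on hand, pool $2,835.00 (≈ $10.5000 each)
After Purchase 2: 353 on hand, pool $3,914.00 (≈ $11.0878 each)
After Purchase 3: 727 on hand, pool $8,776.00 (≈ $12.0715 each)
Sale 1, sell 297: 297/727 × $8,776.00 → $3,585.24
Sale 2, sell 182: 182/430 × $5,190.76 → $2,197.01
Total COGS = $3,585.24 + $2,197.01 = $5,782.25
Ending inventory (cost pool remaining) = $2,993.75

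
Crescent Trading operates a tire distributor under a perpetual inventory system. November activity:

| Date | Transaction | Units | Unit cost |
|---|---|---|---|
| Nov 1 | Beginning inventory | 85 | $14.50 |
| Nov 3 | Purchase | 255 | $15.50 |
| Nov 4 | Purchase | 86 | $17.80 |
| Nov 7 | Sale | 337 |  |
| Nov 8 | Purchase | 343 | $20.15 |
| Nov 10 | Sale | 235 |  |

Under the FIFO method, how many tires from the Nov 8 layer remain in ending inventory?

Nov 7, 337 sold [FIFO — oldest first]: 85 @ $14.50 + 252 @ $15.50 = $5,138.50
Nov 10, 235 sold [FIFO — oldest first]: 3 @ $15.50 + 86 @ $17.80 + 146 @ $20.15 = $4,519.20
Total COGS = $5,138.50 + $4,519.20 = $9,657.70
Ending inventory: 197 @ $20.15 = $3,969.55
Check: goods available $13,627.25 = COGS $9,657.70 + ending $3,969.55

197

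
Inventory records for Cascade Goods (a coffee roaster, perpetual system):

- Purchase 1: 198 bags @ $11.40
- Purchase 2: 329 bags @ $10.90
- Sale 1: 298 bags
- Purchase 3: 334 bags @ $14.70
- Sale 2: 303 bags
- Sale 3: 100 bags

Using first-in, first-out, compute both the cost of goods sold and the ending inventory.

Sale 1 (298) [FIFO — oldest first]: 198 @ $11.40 + 100 @ $10.90 = $3,347.20
Sale 2 (303) [FIFO — oldest first]: 229 @ $10.90 + 74 @ $14.70 = $3,583.90
Sale 3 (100) [FIFO — oldest first]: 100 @ $14.70 = $1,470.00
Total COGS = $3,347.20 + $3,583.90 + $1,470.00 = $8,401.10
Ending inventory: 160 @ $14.70 = $2,352.00

COGS = $8,401.10; ending inventory = $2,352.00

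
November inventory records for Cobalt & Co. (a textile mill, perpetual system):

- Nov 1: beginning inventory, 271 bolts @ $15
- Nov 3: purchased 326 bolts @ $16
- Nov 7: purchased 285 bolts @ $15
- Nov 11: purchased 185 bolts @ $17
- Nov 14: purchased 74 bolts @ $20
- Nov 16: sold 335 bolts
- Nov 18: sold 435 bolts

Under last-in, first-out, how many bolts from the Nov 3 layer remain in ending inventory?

Nov 16, 335 sold [LIFO — newest first]: 74 @ $20 + 185 @ $17 + 76 @ $15 = $5,765
Nov 18, 435 sold [LIFO — newest first]: 209 @ $15 + 226 @ $16 = $6,751
Total COGS = $5,765 + $6,751 = $12,516
Ending inventory: 271 @ $15 + 100 @ $16 = $5,665

100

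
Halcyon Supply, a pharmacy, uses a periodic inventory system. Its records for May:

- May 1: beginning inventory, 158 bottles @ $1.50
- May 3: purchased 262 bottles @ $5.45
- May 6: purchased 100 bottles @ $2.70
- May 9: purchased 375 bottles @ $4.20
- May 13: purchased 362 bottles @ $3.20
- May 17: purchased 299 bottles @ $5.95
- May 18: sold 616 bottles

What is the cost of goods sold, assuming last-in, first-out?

COGS = $2,793.45

May 18, 616 sold [LIFO — newest first]: 299 @ $5.95 + 317 @ $3.20 = $2,793.45
Ending inventory: 158 @ $1.50 + 262 @ $5.45 + 100 @ $2.70 + 375 @ $4.20 + 45 @ $3.20 = $3,653.90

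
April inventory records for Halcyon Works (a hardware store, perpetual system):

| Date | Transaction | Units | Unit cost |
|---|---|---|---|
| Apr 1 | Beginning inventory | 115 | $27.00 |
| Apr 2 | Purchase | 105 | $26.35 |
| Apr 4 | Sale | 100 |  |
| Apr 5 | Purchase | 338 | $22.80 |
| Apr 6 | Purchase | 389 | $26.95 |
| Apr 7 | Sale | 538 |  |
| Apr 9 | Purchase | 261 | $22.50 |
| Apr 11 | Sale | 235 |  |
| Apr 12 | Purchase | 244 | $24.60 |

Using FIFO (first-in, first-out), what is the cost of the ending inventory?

Apr 4, 100 sold [FIFO — oldest first]: 100 @ $27.00 = $2,700.00
Apr 7, 538 sold [FIFO — oldest first]: 15 @ $27.00 + 105 @ $26.35 + 338 @ $22.80 + 80 @ $26.95 = $13,034.15
Apr 11, 235 sold [FIFO — oldest first]: 235 @ $26.95 = $6,333.25
Total COGS = $2,700.00 + $13,034.15 + $6,333.25 = $22,067.40
Ending inventory: 74 @ $26.95 + 261 @ $22.50 + 244 @ $24.60 = $13,869.20
Check: goods available $35,936.60 = COGS $22,067.40 + ending $13,869.20

Ending inventory = $13,869.20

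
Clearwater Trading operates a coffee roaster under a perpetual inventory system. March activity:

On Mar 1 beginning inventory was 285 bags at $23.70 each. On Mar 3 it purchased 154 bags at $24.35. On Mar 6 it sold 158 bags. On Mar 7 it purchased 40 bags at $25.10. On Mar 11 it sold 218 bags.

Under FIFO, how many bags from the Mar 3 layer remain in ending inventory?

63

Mar 6, 158 sold [FIFO — oldest first]: 158 @ $23.70 = $3,744.60
Mar 11, 218 sold [FIFO — oldest first]: 127 @ $23.70 + 91 @ $24.35 = $5,225.75
Total COGS = $3,744.60 + $5,225.75 = $8,970.35
Ending inventory: 63 @ $24.35 + 40 @ $25.10 = $2,538.05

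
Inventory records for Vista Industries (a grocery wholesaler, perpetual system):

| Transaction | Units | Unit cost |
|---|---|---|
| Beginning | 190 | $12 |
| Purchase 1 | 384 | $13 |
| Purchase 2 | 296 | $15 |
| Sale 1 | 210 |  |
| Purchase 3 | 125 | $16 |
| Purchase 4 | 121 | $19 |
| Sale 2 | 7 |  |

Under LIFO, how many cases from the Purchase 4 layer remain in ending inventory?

Sale 1 (210) [LIFO — newest first]: 210 @ $15 = $3,150
Sale 2 (7) [LIFO — newest first]: 7 @ $19 = $133
Total COGS = $3,150 + $133 = $3,283
Ending inventory: 190 @ $12 + 384 @ $13 + 86 @ $15 + 125 @ $16 + 114 @ $19 = $12,728

114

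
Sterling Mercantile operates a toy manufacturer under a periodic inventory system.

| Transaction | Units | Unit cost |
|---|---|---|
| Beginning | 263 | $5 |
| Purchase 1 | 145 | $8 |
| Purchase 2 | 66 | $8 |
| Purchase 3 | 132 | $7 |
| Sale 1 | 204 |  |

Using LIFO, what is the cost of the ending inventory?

Sale 1 (204) [LIFO — newest first]: 132 @ $7 + 66 @ $8 + 6 @ $8 = $1,500
Ending inventory: 263 @ $5 + 139 @ $8 = $2,427

Ending inventory = $2,427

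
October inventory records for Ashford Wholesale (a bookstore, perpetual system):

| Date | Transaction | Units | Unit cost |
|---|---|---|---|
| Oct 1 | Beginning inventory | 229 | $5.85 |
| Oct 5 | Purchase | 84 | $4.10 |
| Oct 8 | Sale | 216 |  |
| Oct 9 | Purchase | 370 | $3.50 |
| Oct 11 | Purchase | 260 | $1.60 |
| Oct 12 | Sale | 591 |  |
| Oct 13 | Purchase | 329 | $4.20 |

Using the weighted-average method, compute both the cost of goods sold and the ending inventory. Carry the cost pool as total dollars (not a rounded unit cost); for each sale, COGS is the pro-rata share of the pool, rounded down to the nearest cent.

After Oct 1: 229 on hand, pool $1,339.65 (≈ $5.8500 each)
After Oct 5: 313 on hand, pool $1,684.05 (≈ $5.3804 each)
Oct 8, sell 216: 216/313 × $1,684.05 → $1,162.15
After Oct 9: 467 on hand, pool $1,816.90 (≈ $3.8906 each)
After Oct 11: 727 on hand, pool $2,232.90 (≈ $3.0714 each)
Oct 12, sell 591: 591/727 × $2,232.90 → $1,815.19
After Oct 13: 465 on hand, pool $1,799.51 (≈ $3.8699 each)
Total COGS = $1,162.15 + $1,815.19 = $2,977.34
Ending inventory (cost pool remaining) = $1,799.51

COGS = $2,977.34; ending inventory = $1,799.51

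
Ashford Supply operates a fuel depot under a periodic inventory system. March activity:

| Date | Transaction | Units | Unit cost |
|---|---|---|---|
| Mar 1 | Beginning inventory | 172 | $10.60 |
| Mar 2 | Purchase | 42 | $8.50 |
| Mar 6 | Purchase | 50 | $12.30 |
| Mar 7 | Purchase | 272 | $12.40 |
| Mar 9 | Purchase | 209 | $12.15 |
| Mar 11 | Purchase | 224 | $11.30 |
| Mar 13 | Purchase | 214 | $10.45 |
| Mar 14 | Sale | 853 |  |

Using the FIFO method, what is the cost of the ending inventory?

Ending inventory = $3,547.10

Mar 14, 853 sold [FIFO — oldest first]: 172 @ $10.60 + 42 @ $8.50 + 50 @ $12.30 + 272 @ $12.40 + 209 @ $12.15 + 108 @ $11.30 = $9,927.75
Ending inventory: 116 @ $11.30 + 214 @ $10.45 = $3,547.10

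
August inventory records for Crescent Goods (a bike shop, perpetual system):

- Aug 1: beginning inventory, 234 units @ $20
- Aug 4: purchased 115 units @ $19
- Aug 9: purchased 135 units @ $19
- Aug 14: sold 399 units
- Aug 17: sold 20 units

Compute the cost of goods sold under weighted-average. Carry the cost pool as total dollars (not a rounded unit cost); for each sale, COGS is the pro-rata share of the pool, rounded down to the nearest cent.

After Aug 1: 234 on hand, pool $4,680.00 (≈ $20.0000 each)
After Aug 4: 349 on hand, pool $6,865.00 (≈ $19.6705 each)
After Aug 9: 484 on hand, pool $9,430.00 (≈ $19.4835 each)
Aug 14, sell 399: 399/484 × $9,430.00 → $7,773.90
Aug 17, sell 20: 20/85 × $1,656.10 → $389.67
Total COGS = $7,773.90 + $389.67 = $8,163.57
Ending inventory (cost pool remaining) = $1,266.43

COGS = $8,163.57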